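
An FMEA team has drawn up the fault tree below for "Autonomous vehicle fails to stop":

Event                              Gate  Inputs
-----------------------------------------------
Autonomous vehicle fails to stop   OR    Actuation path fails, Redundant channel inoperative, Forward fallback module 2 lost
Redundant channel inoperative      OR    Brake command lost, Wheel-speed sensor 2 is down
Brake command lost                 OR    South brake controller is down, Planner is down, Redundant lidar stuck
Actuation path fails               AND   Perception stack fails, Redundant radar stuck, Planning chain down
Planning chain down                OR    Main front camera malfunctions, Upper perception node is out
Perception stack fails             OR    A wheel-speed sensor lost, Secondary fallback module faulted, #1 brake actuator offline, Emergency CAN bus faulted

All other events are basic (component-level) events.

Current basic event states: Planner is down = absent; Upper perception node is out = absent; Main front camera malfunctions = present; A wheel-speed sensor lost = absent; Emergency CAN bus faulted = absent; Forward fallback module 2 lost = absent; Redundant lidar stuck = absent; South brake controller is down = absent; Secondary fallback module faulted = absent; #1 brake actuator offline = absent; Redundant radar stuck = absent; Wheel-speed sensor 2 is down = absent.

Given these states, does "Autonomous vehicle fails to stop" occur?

No

Perception stack fails [OR]: A wheel-speed sensor lost=not, Secondary fallback module faulted=not, #1 brake actuator offline=not, Emergency CAN bus faulted=not → no input occurs → does not occur.
Planning chain down [OR]: Main front camera malfunctions=occurs, Upper perception node is out=not → at least one input occurs → occurs.
Actuation path fails [AND]: Perception stack fails=not, Redundant radar stuck=not, Planning chain down=occurs → not all inputs occur → does not occur.
Brake command lost [OR]: South brake controller is down=not, Planner is down=not, Redundant lidar stuck=not → no input occurs → does not occur.
Redundant channel inoperative [OR]: Brake command lost=not, Wheel-speed sensor 2 is down=not → no input occurs → does not occur.
Autonomous vehicle fails to stop [OR]: Actuation path fails=not, Redundant channel inoperative=not, Forward fallback module 2 lost=not → no input occurs → does not occur.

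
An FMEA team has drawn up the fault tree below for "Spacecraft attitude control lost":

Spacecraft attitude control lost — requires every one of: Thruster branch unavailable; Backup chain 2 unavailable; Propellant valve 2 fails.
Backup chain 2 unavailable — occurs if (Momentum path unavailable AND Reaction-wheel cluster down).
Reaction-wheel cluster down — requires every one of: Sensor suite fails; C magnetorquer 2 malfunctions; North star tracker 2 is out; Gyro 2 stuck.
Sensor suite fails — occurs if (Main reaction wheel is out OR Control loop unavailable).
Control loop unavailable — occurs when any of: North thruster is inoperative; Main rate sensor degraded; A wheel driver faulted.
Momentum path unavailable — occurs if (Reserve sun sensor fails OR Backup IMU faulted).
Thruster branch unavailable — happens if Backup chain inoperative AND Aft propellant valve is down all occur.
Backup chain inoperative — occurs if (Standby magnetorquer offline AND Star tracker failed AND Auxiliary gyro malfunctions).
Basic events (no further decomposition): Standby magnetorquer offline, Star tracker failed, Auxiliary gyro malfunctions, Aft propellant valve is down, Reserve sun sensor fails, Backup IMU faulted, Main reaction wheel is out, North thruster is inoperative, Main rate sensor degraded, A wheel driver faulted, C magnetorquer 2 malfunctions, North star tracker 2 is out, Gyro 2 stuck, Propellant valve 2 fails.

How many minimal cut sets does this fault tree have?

Backup chain inoperative [AND]: one cut set from each child combined → 1 × 1 × 1 = 1 cut set(s).
Thruster branch unavailable [AND]: one cut set from each child combined → 1 × 1 = 1 cut set(s).
Momentum path unavailable [OR]: union of children's cut sets → 2 cut set(s).
Control loop unavailable [OR]: union of children's cut sets → 3 cut set(s).
Sensor suite fails [OR]: union of children's cut sets → 4 cut set(s).
Reaction-wheel cluster down [AND]: one cut set from each child combined → 4 × 1 × 1 × 1 = 4 cut set(s).
Backup chain 2 unavailable [AND]: one cut set from each child combined → 2 × 4 = 8 cut set(s).
Spacecraft attitude control lost [AND]: one cut set from each child combined → 1 × 8 × 1 = 8 cut set(s).
Minimal cut sets: {Aft propellant valve is down, Auxiliary gyro malfunctions, C magnetorquer 2 malfunctions, Gyro 2 stuck, Main reaction wheel is out, North star tracker 2 is out, Propellant valve 2 fails, Reserve sun sensor fails, Standby magnetorquer offline, Star tracker failed}; {Aft propellant valve is down, Auxiliary gyro malfunctions, C magnetorquer 2 malfunctions, Gyro 2 stuck, North star tracker 2 is out, North thruster is inoperative, Propellant valve 2 fails, Reserve sun sensor fails, Standby magnetorquer offline, Star tracker failed}; {Aft propellant valve is down, Auxiliary gyro malfunctions, C magnetorquer 2 malfunctions, Gyro 2 stuck, Main rate sensor degraded, North star tracker 2 is out, Propellant valve 2 fails, Reserve sun sensor fails, Standby magnetorquer offline, Star tracker failed}; {A wheel driver faulted, Aft propellant valve is down, Auxiliary gyro malfunctions, C magnetorquer 2 malfunctions, Gyro 2 stuck, North star tracker 2 is out, Propellant valve 2 fails, Reserve sun sensor fails, Standby magnetorquer offline, Star tracker failed}; {Aft propellant valve is down, Auxiliary gyro malfunctions, Backup IMU faulted, C magnetorquer 2 malfunctions, Gyro 2 stuck, Main reaction wheel is out, North star tracker 2 is out, Propellant valve 2 fails, Standby magnetorquer offline, Star tracker failed}; {Aft propellant valve is down, Auxiliary gyro malfunctions, Backup IMU faulted, C magnetorquer 2 malfunctions, Gyro 2 stuck, North star tracker 2 is out, North thruster is inoperative, Propellant valve 2 fails, Standby magnetorquer offline, Star tracker failed}; {Aft propellant valve is down, Auxiliary gyro malfunctions, Backup IMU faulted, C magnetorquer 2 malfunctions, Gyro 2 stuck, Main rate sensor degraded, North star tracker 2 is out, Propellant valve 2 fails, Standby magnetorquer offline, Star tracker failed}; {A wheel driver faulted, Aft propellant valve is down, Auxiliary gyro malfunctions, Backup IMU faulted, C magnetorquer 2 malfunctions, Gyro 2 stuck, North star tracker 2 is out, Propellant valve 2 fails, Standby magnetorquer offline, Star tracker failed}.

8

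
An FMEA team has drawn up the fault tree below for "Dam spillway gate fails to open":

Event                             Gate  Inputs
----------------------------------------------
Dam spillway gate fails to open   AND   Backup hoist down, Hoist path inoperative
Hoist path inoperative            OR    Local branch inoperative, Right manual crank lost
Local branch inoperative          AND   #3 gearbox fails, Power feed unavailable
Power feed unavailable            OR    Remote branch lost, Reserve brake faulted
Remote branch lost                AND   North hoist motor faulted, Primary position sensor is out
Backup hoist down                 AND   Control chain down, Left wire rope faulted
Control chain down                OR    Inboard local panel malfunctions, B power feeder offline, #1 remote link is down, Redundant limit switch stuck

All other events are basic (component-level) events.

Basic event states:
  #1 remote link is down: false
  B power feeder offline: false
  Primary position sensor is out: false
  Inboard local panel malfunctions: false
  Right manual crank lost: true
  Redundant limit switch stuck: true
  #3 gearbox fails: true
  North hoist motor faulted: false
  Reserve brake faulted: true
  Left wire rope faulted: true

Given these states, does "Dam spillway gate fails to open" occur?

Control chain down [OR]: Inboard local panel malfunctions=not, B power feeder offline=not, #1 remote link is down=not, Redundant limit switch stuck=occurs → at least one input occurs → occurs.
Backup hoist down [AND]: Control chain down=occurs, Left wire rope faulted=occurs → all inputs occur → occurs.
Remote branch lost [AND]: North hoist motor faulted=not, Primary position sensor is out=not → not all inputs occur → does not occur.
Power feed unavailable [OR]: Remote branch lost=not, Reserve brake faulted=occurs → at least one input occurs → occurs.
Local branch inoperative [AND]: #3 gearbox fails=occurs, Power feed unavailable=occurs → all inputs occur → occurs.
Hoist path inoperative [OR]: Local branch inoperative=occurs, Right manual crank lost=occurs → at least one input occurs → occurs.
Dam spillway gate fails to open [AND]: Backup hoist down=occurs, Hoist path inoperative=occurs → all inputs occur → occurs.

Yes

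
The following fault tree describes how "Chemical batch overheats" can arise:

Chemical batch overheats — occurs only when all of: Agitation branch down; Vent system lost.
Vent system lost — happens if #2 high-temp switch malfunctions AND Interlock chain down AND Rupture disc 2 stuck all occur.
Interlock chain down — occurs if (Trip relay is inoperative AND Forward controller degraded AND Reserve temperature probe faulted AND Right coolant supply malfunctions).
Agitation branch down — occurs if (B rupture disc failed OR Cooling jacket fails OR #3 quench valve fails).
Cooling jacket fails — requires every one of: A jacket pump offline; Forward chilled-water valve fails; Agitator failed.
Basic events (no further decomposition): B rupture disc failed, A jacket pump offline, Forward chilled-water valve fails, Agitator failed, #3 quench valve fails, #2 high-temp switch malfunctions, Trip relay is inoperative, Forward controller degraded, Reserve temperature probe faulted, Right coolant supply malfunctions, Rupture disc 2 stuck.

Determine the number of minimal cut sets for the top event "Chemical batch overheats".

Cooling jacket fails [AND]: one cut set from each child combined → 1 × 1 × 1 = 1 cut set(s).
Agitation branch down [OR]: union of children's cut sets → 3 cut set(s).
Interlock chain down [AND]: one cut set from each child combined → 1 × 1 × 1 × 1 = 1 cut set(s).
Vent system lost [AND]: one cut set from each child combined → 1 × 1 × 1 = 1 cut set(s).
Chemical batch overheats [AND]: one cut set from each child combined → 3 × 1 = 3 cut set(s).
Minimal cut sets: {#2 high-temp switch malfunctions, B rupture disc failed, Forward controller degraded, Reserve temperature probe faulted, Right coolant supply malfunctions, Rupture disc 2 stuck, Trip relay is inoperative}; {#2 high-temp switch malfunctions, A jacket pump offline, Agitator failed, Forward chilled-water valve fails, Forward controller degraded, Reserve temperature probe faulted, Right coolant supply malfunctions, Rupture disc 2 stuck, Trip relay is inoperative}; {#2 high-temp switch malfunctions, #3 quench valve fails, Forward controller degraded, Reserve temperature probe faulted, Right coolant supply malfunctions, Rupture disc 2 stuck, Trip relay is inoperative}.

3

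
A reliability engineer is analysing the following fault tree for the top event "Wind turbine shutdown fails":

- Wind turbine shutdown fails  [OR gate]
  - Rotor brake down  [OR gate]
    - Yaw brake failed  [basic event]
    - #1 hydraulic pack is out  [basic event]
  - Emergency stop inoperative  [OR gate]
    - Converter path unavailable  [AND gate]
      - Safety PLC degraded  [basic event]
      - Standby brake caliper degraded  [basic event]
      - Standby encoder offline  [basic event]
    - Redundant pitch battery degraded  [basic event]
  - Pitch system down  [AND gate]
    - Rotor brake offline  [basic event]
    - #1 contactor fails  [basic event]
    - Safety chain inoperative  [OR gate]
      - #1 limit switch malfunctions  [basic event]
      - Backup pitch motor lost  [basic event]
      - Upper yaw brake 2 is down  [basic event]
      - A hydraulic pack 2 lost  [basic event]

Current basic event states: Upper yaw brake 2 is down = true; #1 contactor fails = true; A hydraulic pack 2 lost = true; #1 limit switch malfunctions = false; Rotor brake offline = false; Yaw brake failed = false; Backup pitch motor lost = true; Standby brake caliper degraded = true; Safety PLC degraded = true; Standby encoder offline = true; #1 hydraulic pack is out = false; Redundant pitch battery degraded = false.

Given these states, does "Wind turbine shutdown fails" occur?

Rotor brake down [OR]: Yaw brake failed=not, #1 hydraulic pack is out=not → no input occurs → does not occur.
Converter path unavailable [AND]: Safety PLC degraded=occurs, Standby brake caliper degraded=occurs, Standby encoder offline=occurs → all inputs occur → occurs.
Emergency stop inoperative [OR]: Converter path unavailable=occurs, Redundant pitch battery degraded=not → at least one input occurs → occurs.
Safety chain inoperative [OR]: #1 limit switch malfunctions=not, Backup pitch motor lost=occurs, Upper yaw brake 2 is down=occurs, A hydraulic pack 2 lost=occurs → at least one input occurs → occurs.
Pitch system down [AND]: Rotor brake offline=not, #1 contactor fails=occurs, Safety chain inoperative=occurs → not all inputs occur → does not occur.
Wind turbine shutdown fails [OR]: Rotor brake down=not, Emergency stop inoperative=occurs, Pitch system down=not → at least one input occurs → occurs.

Yes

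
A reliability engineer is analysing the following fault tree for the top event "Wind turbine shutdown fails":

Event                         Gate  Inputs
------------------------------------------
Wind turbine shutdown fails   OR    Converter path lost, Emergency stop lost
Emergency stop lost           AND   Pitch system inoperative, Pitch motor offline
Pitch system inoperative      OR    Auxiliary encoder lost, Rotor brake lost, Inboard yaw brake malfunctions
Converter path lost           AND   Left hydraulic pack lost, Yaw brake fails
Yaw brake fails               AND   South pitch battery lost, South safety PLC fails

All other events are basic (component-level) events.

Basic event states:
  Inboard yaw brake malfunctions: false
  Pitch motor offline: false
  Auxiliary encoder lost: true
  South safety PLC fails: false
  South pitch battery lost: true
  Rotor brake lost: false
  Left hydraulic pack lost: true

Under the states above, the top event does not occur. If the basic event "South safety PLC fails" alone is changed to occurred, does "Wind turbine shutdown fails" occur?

Counterfactual: set "South safety PLC fails" to occurred.
Yaw brake fails [AND]: South pitch battery lost=occurs, South safety PLC fails=occurs → all inputs occur → occurs.
Converter path lost [AND]: Left hydraulic pack lost=occurs, Yaw brake fails=occurs → all inputs occur → occurs.
Pitch system inoperative [OR]: Auxiliary encoder lost=occurs, Rotor brake lost=not, Inboard yaw brake malfunctions=not → at least one input occurs → occurs.
Emergency stop lost [AND]: Pitch system inoperative=occurs, Pitch motor offline=not → not all inputs occur → does not occur.
Wind turbine shutdown fails [OR]: Converter path lost=occurs, Emergency stop lost=not → at least one input occurs → occurs.

Yes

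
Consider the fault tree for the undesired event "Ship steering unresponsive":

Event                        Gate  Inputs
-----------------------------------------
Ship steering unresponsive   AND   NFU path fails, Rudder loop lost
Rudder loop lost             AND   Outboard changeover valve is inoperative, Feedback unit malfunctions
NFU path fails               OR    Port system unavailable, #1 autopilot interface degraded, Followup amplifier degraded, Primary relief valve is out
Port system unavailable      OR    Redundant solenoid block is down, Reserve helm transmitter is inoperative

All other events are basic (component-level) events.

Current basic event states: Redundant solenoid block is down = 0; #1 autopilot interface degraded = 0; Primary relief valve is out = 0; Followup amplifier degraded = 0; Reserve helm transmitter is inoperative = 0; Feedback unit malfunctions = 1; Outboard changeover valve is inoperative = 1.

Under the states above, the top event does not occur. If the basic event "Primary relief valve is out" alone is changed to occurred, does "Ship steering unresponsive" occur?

Yes

Counterfactual: set "Primary relief valve is out" to occurred.
Port system unavailable [OR]: Redundant solenoid block is down=not, Reserve helm transmitter is inoperative=not → no input occurs → does not occur.
NFU path fails [OR]: Port system unavailable=not, #1 autopilot interface degraded=not, Followup amplifier degraded=not, Primary relief valve is out=occurs → at least one input occurs → occurs.
Rudder loop lost [AND]: Outboard changeover valve is inoperative=occurs, Feedback unit malfunctions=occurs → all inputs occur → occurs.
Ship steering unresponsive [AND]: NFU path fails=occurs, Rudder loop lost=occurs → all inputs occur → occurs.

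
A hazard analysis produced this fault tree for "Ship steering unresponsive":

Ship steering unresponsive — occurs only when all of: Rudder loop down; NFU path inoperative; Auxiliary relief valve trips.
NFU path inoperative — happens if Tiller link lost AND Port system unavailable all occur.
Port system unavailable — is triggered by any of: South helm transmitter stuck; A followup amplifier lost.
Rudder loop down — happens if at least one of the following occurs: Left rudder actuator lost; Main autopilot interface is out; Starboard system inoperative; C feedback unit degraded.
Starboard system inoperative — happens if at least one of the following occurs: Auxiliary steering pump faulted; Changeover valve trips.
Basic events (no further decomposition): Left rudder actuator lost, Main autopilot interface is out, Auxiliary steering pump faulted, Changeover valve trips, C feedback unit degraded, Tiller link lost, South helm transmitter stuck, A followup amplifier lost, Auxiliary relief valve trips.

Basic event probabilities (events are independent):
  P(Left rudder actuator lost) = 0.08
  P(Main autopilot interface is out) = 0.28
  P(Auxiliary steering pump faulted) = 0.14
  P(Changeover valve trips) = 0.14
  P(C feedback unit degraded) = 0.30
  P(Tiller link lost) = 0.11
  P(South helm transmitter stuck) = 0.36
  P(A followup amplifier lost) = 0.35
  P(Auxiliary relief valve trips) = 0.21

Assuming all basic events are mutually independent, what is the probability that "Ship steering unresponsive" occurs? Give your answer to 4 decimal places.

P(Starboard system inoperative) [OR] = 1 − (1−0.14) × (1−0.14) = 0.260400
P(Rudder loop down) [OR] = 1 − (1−0.08) × (1−0.28) × (1−0.260400) × (1−0.30) = 0.657062
P(Port system unavailable) [OR] = 1 − (1−0.36) × (1−0.35) = 0.584000
P(NFU path inoperative) [AND] = 0.11 × 0.584000 = 0.064240
P(Ship steering unresponsive) [AND] = 0.657062 × 0.064240 × 0.21 = 0.008864
Rounded to 4 decimal places: P(Ship steering unresponsive) ≈ 0.0089.

0.0089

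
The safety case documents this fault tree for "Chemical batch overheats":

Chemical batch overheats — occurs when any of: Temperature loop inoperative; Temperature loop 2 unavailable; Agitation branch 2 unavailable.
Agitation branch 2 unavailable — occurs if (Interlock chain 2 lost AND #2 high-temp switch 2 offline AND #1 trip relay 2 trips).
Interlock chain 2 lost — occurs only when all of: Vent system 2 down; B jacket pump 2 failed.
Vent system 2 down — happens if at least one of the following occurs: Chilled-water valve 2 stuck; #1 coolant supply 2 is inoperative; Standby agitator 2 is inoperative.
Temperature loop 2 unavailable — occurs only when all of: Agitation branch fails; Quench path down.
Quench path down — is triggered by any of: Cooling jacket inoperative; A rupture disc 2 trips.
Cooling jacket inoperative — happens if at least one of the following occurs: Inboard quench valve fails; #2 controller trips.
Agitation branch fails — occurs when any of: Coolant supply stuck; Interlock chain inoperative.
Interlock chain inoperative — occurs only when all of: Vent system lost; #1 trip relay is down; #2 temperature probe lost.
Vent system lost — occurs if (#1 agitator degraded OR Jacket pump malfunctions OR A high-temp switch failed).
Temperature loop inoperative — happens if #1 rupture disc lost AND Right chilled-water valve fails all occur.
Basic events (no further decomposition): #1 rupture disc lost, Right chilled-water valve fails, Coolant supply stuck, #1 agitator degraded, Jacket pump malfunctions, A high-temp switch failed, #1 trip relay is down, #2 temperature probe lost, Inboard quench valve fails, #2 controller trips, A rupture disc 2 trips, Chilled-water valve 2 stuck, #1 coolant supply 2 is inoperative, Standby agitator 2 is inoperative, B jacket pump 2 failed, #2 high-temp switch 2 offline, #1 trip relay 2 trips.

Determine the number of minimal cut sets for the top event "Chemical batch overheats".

16

Temperature loop inoperative [AND]: one cut set from each child combined → 1 × 1 = 1 cut set(s).
Vent system lost [OR]: union of children's cut sets → 3 cut set(s).
Interlock chain inoperative [AND]: one cut set from each child combined → 3 × 1 × 1 = 3 cut set(s).
Agitation branch fails [OR]: union of children's cut sets → 4 cut set(s).
Cooling jacket inoperative [OR]: union of children's cut sets → 2 cut set(s).
Quench path down [OR]: union of children's cut sets → 3 cut set(s).
Temperature loop 2 unavailable [AND]: one cut set from each child combined → 4 × 3 = 12 cut set(s).
Vent system 2 down [OR]: union of children's cut sets → 3 cut set(s).
Interlock chain 2 lost [AND]: one cut set from each child combined → 3 × 1 = 3 cut set(s).
Agitation branch 2 unavailable [AND]: one cut set from each child combined → 3 × 1 × 1 = 3 cut set(s).
Chemical batch overheats [OR]: union of children's cut sets → 16 cut set(s).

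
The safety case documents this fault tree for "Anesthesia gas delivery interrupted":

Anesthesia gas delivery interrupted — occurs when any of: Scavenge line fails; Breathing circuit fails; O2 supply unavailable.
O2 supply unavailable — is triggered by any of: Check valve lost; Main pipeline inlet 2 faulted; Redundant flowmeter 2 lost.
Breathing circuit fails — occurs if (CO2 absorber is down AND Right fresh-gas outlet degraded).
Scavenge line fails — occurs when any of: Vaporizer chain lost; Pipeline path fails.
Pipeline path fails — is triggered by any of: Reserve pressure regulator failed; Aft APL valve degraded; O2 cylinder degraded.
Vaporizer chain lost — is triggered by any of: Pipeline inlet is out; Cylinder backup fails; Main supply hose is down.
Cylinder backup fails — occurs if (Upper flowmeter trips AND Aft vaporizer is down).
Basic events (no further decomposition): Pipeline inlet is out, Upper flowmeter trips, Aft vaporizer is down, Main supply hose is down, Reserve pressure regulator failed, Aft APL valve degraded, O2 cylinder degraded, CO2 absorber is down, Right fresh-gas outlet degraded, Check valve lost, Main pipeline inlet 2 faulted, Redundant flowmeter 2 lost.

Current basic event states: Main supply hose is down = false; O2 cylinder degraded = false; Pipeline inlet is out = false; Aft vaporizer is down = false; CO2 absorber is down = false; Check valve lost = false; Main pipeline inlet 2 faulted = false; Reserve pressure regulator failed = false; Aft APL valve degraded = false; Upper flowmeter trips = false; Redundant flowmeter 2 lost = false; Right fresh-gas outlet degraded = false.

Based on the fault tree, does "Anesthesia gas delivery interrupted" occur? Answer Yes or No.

No

Cylinder backup fails [AND]: Upper flowmeter trips=not, Aft vaporizer is down=not → not all inputs occur → does not occur.
Vaporizer chain lost [OR]: Pipeline inlet is out=not, Cylinder backup fails=not, Main supply hose is down=not → no input occurs → does not occur.
Pipeline path fails [OR]: Reserve pressure regulator failed=not, Aft APL valve degraded=not, O2 cylinder degraded=not → no input occurs → does not occur.
Scavenge line fails [OR]: Vaporizer chain lost=not, Pipeline path fails=not → no input occurs → does not occur.
Breathing circuit fails [AND]: CO2 absorber is down=not, Right fresh-gas outlet degraded=not → not all inputs occur → does not occur.
O2 supply unavailable [OR]: Check valve lost=not, Main pipeline inlet 2 faulted=not, Redundant flowmeter 2 lost=not → no input occurs → does not occur.
Anesthesia gas delivery interrupted [OR]: Scavenge line fails=not, Breathing circuit fails=not, O2 supply unavailable=not → no input occurs → does not occur.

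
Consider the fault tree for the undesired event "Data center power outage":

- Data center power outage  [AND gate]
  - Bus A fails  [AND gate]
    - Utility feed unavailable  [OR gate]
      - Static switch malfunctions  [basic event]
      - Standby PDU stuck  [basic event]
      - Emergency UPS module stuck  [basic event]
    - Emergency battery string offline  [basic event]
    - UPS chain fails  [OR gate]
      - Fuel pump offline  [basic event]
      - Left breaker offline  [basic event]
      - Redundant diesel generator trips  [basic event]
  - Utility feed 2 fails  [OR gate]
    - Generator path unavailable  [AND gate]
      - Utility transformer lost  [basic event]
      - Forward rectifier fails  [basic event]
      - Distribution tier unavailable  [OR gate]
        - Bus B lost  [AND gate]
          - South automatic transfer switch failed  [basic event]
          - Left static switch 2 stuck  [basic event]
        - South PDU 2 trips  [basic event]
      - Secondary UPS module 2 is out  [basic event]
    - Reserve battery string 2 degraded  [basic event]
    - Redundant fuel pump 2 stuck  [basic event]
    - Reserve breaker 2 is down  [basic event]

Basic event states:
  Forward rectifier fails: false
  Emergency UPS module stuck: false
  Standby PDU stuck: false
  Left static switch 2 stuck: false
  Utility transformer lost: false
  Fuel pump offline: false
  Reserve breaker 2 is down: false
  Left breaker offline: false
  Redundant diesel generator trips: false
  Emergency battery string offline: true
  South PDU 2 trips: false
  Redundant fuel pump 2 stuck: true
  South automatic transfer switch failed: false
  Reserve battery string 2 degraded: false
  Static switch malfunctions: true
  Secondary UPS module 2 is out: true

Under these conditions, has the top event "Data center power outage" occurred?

No

Utility feed unavailable [OR]: Static switch malfunctions=occurs, Standby PDU stuck=not, Emergency UPS module stuck=not → at least one input occurs → occurs.
UPS chain fails [OR]: Fuel pump offline=not, Left breaker offline=not, Redundant diesel generator trips=not → no input occurs → does not occur.
Bus A fails [AND]: Utility feed unavailable=occurs, Emergency battery string offline=occurs, UPS chain fails=not → not all inputs occur → does not occur.
Bus B lost [AND]: South automatic transfer switch failed=not, Left static switch 2 stuck=not → not all inputs occur → does not occur.
Distribution tier unavailable [OR]: Bus B lost=not, South PDU 2 trips=not → no input occurs → does not occur.
Generator path unavailable [AND]: Utility transformer lost=not, Forward rectifier fails=not, Distribution tier unavailable=not, Secondary UPS module 2 is out=occurs → not all inputs occur → does not occur.
Utility feed 2 fails [OR]: Generator path unavailable=not, Reserve battery string 2 degraded=not, Redundant fuel pump 2 stuck=occurs, Reserve breaker 2 is down=not → at least one input occurs → occurs.
Data center power outage [AND]: Bus A fails=not, Utility feed 2 fails=occurs → not all inputs occur → does not occur.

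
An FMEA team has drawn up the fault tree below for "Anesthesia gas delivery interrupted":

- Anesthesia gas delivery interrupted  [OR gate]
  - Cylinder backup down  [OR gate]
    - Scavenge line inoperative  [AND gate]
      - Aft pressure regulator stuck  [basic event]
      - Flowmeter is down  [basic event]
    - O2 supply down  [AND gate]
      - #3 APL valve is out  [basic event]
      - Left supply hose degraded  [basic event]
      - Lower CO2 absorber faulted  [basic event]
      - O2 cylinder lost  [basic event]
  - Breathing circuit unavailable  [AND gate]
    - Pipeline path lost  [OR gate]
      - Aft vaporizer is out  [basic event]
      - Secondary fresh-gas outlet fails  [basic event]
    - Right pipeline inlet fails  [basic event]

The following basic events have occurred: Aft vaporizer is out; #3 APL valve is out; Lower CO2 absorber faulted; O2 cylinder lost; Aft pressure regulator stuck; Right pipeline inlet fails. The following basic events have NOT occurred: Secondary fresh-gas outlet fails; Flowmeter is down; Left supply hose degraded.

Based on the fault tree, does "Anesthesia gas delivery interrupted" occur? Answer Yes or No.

Yes

Scavenge line inoperative [AND]: Aft pressure regulator stuck=occurs, Flowmeter is down=not → not all inputs occur → does not occur.
O2 supply down [AND]: #3 APL valve is out=occurs, Left supply hose degraded=not, Lower CO2 absorber faulted=occurs, O2 cylinder lost=occurs → not all inputs occur → does not occur.
Cylinder backup down [OR]: Scavenge line inoperative=not, O2 supply down=not → no input occurs → does not occur.
Pipeline path lost [OR]: Aft vaporizer is out=occurs, Secondary fresh-gas outlet fails=not → at least one input occurs → occurs.
Breathing circuit unavailable [AND]: Pipeline path lost=occurs, Right pipeline inlet fails=occurs → all inputs occur → occurs.
Anesthesia gas delivery interrupted [OR]: Cylinder backup down=not, Breathing circuit unavailable=occurs → at least one input occurs → occurs.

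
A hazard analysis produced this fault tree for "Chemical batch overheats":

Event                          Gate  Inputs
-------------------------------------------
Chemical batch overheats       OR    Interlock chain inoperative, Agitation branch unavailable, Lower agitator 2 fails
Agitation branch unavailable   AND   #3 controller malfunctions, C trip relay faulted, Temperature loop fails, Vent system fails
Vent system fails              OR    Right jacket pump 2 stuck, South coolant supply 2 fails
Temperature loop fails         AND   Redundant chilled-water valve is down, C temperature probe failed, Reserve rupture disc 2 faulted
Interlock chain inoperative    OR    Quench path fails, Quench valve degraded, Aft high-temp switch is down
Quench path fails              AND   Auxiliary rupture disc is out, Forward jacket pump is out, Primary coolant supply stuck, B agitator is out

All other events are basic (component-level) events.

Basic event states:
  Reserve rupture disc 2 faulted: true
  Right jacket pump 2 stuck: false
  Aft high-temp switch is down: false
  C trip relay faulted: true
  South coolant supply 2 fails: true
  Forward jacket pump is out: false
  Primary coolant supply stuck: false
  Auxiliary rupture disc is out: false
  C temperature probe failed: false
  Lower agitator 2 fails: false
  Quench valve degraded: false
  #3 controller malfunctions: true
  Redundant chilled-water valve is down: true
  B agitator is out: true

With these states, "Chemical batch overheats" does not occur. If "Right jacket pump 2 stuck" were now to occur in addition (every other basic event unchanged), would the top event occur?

Counterfactual: set "Right jacket pump 2 stuck" to occurred.
Quench path fails [AND]: Auxiliary rupture disc is out=not, Forward jacket pump is out=not, Primary coolant supply stuck=not, B agitator is out=occurs → not all inputs occur → does not occur.
Interlock chain inoperative [OR]: Quench path fails=not, Quench valve degraded=not, Aft high-temp switch is down=not → no input occurs → does not occur.
Temperature loop fails [AND]: Redundant chilled-water valve is down=occurs, C temperature probe failed=not, Reserve rupture disc 2 faulted=occurs → not all inputs occur → does not occur.
Vent system fails [OR]: Right jacket pump 2 stuck=occurs, South coolant supply 2 fails=occurs → at least one input occurs → occurs.
Agitation branch unavailable [AND]: #3 controller malfunctions=occurs, C trip relay faulted=occurs, Temperature loop fails=not, Vent system fails=occurs → not all inputs occur → does not occur.
Chemical batch overheats [OR]: Interlock chain inoperative=not, Agitation branch unavailable=not, Lower agitator 2 fails=not → no input occurs → does not occur.

No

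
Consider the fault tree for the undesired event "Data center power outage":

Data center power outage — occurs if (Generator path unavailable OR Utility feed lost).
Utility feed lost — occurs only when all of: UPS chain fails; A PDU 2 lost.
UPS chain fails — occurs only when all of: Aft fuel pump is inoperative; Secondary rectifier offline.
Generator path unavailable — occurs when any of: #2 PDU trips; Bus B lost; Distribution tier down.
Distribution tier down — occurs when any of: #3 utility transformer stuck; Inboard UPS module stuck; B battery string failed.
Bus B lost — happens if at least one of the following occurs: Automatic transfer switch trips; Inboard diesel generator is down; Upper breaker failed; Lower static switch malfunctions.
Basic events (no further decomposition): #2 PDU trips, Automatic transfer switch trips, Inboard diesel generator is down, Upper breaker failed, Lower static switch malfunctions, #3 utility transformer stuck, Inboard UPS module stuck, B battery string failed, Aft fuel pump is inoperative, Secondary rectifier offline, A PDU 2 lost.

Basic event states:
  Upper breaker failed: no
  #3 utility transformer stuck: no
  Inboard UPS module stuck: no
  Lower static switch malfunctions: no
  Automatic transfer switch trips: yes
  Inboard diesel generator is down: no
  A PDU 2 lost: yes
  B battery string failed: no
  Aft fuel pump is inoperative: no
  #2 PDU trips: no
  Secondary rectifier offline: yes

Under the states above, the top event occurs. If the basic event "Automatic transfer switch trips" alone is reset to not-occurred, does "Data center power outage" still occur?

No

Counterfactual: set "Automatic transfer switch trips" to not occurred.
Bus B lost [OR]: Automatic transfer switch trips=not, Inboard diesel generator is down=not, Upper breaker failed=not, Lower static switch malfunctions=not → no input occurs → does not occur.
Distribution tier down [OR]: #3 utility transformer stuck=not, Inboard UPS module stuck=not, B battery string failed=not → no input occurs → does not occur.
Generator path unavailable [OR]: #2 PDU trips=not, Bus B lost=not, Distribution tier down=not → no input occurs → does not occur.
UPS chain fails [AND]: Aft fuel pump is inoperative=not, Secondary rectifier offline=occurs → not all inputs occur → does not occur.
Utility feed lost [AND]: UPS chain fails=not, A PDU 2 lost=occurs → not all inputs occur → does not occur.
Data center power outage [OR]: Generator path unavailable=not, Utility feed lost=not → no input occurs → does not occur.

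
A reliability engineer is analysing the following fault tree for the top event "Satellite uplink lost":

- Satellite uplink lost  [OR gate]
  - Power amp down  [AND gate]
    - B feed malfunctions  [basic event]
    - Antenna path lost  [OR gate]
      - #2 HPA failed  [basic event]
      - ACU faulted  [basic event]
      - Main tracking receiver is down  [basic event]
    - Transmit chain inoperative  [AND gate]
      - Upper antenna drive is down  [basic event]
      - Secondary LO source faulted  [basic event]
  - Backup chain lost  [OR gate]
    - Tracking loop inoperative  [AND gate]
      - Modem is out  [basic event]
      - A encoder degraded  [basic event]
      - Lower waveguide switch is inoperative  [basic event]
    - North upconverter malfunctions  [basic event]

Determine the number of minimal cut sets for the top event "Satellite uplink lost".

5

Antenna path lost [OR]: union of children's cut sets → 3 cut set(s).
Transmit chain inoperative [AND]: one cut set from each child combined → 1 × 1 = 1 cut set(s).
Power amp down [AND]: one cut set from each child combined → 1 × 3 × 1 = 3 cut set(s).
Tracking loop inoperative [AND]: one cut set from each child combined → 1 × 1 × 1 = 1 cut set(s).
Backup chain lost [OR]: union of children's cut sets → 2 cut set(s).
Satellite uplink lost [OR]: union of children's cut sets → 5 cut set(s).
Minimal cut sets: {#2 HPA failed, B feed malfunctions, Secondary LO source faulted, Upper antenna drive is down}; {ACU faulted, B feed malfunctions, Secondary LO source faulted, Upper antenna drive is down}; {B feed malfunctions, Main tracking receiver is down, Secondary LO source faulted, Upper antenna drive is down}; {A encoder degraded, Lower waveguide switch is inoperative, Modem is out}; {North upconverter malfunctions}.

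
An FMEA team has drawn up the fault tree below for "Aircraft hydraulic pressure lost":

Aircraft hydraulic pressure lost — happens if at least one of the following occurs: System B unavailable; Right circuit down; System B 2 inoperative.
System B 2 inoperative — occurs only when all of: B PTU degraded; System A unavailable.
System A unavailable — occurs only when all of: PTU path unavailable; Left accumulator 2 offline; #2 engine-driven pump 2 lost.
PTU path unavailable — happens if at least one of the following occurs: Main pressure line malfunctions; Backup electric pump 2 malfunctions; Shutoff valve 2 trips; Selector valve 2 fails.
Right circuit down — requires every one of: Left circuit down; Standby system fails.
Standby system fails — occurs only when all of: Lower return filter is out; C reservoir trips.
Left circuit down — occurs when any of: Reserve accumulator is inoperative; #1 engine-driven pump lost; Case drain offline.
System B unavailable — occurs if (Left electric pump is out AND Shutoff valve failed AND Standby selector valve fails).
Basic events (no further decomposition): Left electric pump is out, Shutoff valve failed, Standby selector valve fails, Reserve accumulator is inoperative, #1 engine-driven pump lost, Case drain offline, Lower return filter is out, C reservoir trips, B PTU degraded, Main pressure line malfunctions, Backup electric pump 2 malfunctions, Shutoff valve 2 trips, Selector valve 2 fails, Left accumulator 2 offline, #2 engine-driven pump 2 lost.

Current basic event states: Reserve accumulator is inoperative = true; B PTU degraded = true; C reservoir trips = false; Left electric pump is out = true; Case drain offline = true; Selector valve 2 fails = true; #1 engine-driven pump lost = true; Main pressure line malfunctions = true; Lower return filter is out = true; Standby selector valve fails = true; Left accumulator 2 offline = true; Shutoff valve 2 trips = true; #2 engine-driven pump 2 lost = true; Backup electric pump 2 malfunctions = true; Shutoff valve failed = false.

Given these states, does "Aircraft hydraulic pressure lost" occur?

System B unavailable [AND]: Left electric pump is out=occurs, Shutoff valve failed=not, Standby selector valve fails=occurs → not all inputs occur → does not occur.
Left circuit down [OR]: Reserve accumulator is inoperative=occurs, #1 engine-driven pump lost=occurs, Case drain offline=occurs → at least one input occurs → occurs.
Standby system fails [AND]: Lower return filter is out=occurs, C reservoir trips=not → not all inputs occur → does not occur.
Right circuit down [AND]: Left circuit down=occurs, Standby system fails=not → not all inputs occur → does not occur.
PTU path unavailable [OR]: Main pressure line malfunctions=occurs, Backup electric pump 2 malfunctions=occurs, Shutoff valve 2 trips=occurs, Selector valve 2 fails=occurs → at least one input occurs → occurs.
System A unavailable [AND]: PTU path unavailable=occurs, Left accumulator 2 offline=occurs, #2 engine-driven pump 2 lost=occurs → all inputs occur → occurs.
System B 2 inoperative [AND]: B PTU degraded=occurs, System A unavailable=occurs → all inputs occur → occurs.
Aircraft hydraulic pressure lost [OR]: System B unavailable=not, Right circuit down=not, System B 2 inoperative=occurs → at least one input occurs → occurs.

Yes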